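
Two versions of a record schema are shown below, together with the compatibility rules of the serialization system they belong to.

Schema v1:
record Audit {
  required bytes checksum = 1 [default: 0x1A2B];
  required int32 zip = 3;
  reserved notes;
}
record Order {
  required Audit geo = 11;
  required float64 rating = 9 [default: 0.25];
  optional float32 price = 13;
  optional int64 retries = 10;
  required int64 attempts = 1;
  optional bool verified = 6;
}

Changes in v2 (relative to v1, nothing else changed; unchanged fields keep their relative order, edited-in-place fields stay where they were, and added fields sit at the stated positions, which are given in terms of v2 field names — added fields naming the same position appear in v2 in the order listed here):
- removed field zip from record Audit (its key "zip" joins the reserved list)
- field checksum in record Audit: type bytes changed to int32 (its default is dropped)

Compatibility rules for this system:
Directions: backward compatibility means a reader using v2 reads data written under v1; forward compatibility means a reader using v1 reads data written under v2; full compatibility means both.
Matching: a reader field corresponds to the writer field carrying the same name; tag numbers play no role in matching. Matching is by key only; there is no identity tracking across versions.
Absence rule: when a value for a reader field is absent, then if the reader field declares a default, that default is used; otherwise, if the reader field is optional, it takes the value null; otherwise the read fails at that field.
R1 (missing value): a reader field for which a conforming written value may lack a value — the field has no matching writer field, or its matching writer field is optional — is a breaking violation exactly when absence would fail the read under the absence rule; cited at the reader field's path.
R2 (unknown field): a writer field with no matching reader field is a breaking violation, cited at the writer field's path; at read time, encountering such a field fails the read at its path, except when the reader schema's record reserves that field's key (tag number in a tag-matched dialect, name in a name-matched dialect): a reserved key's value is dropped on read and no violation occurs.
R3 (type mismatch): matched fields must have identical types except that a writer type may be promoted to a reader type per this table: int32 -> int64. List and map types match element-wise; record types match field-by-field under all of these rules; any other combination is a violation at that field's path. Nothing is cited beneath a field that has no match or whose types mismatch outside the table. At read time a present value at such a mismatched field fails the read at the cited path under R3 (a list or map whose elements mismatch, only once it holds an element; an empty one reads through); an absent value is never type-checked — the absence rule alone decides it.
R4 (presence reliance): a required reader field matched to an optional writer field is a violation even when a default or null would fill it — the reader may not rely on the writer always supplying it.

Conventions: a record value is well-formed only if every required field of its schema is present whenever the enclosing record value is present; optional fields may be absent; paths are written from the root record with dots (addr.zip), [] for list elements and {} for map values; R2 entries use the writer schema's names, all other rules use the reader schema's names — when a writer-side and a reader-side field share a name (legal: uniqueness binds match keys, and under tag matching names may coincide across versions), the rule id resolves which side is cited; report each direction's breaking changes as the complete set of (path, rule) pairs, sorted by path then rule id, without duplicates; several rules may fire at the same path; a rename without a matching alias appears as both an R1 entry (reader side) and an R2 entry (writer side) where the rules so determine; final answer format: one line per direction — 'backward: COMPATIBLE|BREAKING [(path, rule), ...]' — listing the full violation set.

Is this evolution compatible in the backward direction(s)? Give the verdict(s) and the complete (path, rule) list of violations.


in Order below, arrows point writer -> reader
backward analysis of Order with v2 as reader and v1 as writer:
  writer required, Audit -> Audit: reader geo maps from writer geo
  writer required, float64 -> float64: reader rating maps from writer rating
  writer optional, float32 -> float32: reader price maps from writer price
  writer optional, int64 -> int64: reader retries maps from writer retries
  writer required, int64 -> int64: reader attempts maps from writer attempts
  writer optional, bool -> bool: reader verified maps from writer verified
  writer required, bytes -> int32: reader geo.checksum maps from writer geo.checksum
  geo.zip (writer side), unknown to reader
  breaking: (geo.checksum, R3)
  backward on Order therefore BREAKING (1)
the rest of the Order diff is inert for this question:
  removed field zip from record Audit (its key "zip" joins the reserved list) -> fires only in the forward direction of Order, which is not asked here

backward: BREAKING [(geo.checksum, R3)]


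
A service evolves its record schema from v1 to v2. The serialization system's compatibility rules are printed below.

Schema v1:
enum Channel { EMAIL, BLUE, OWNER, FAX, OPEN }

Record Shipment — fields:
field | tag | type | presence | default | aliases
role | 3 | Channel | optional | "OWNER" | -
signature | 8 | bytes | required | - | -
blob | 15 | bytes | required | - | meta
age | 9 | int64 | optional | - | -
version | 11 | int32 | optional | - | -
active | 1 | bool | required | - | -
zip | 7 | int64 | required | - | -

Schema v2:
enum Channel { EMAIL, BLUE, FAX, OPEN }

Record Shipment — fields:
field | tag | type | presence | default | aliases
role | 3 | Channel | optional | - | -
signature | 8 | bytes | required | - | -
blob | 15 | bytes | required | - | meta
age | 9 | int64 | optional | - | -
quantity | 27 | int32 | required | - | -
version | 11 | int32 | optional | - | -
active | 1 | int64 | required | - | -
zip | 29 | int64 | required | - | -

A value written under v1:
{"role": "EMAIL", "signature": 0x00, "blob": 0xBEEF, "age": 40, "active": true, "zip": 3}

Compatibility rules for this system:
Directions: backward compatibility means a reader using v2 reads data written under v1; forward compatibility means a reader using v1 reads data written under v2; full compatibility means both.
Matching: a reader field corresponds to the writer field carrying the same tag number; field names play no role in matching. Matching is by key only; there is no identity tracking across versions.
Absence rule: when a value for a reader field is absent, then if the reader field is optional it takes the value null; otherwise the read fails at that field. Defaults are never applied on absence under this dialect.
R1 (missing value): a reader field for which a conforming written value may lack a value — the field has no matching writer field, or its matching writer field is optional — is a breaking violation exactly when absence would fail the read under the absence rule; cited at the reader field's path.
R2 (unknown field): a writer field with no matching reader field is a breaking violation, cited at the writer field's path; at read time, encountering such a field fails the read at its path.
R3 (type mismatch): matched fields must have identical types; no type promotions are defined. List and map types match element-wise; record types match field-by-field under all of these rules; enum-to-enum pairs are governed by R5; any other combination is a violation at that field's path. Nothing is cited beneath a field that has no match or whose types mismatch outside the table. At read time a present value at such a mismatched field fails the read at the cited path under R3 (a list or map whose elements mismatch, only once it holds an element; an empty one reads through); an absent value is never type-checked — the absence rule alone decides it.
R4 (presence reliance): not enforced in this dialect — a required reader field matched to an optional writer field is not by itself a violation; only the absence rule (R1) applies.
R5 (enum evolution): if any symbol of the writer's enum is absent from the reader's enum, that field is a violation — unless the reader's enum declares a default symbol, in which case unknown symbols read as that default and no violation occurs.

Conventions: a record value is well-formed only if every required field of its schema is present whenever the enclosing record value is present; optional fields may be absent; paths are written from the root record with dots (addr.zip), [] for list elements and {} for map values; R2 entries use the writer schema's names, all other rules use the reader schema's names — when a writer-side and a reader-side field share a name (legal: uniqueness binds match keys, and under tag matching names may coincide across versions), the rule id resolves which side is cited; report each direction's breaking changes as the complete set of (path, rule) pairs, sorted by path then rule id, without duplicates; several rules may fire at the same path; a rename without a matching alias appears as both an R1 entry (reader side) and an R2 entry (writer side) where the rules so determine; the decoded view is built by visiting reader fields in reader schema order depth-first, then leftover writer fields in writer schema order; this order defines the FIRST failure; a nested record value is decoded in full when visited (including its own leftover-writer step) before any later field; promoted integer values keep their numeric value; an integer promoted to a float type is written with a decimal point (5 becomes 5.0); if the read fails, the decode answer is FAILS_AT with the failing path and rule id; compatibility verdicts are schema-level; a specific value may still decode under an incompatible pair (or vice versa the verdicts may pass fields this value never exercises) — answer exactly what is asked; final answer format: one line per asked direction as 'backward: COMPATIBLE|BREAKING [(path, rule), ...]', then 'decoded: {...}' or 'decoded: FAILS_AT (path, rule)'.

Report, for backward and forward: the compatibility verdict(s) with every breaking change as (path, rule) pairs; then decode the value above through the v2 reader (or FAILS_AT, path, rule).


backward: BREAKING [(active, R3), (quantity, R1), (role, R5), (zip, R1), (zip, R2)]; forward: BREAKING [(active, R3), (quantity, R2), (zip, R1), (zip, R2)]; decoded: FAILS_AT (quantity, R1)

each type pair in Shipment: writer, then reader
backward for Shipment (reader v2, writer v1):
  role <- role (Channel -> Channel, writer optional)
  signature <- signature (bytes -> bytes, writer required)
  blob <- blob (bytes -> bytes, writer required)
  age <- age (int64 -> int64, writer optional)
  quantity: no writer match
  version <- version (int32 -> int32, writer optional)
  active <- active (bool -> int64, writer required)
  zip: no writer match
  writer zip: unknown to reader
  rule R3 violated at active
  rule R1 violated at quantity
  rule R5 violated at role
  rule R1 violated at zip
  rule R2 violated at zip
  => 5 violation(s): backward is BREAKING for Shipment
forward for Shipment (reader v1, writer v2):
  role <- role (Channel -> Channel, writer optional)
  signature <- signature (bytes -> bytes, writer required)
  blob <- blob (bytes -> bytes, writer required)
  age <- age (int64 -> int64, writer optional)
  version <- version (int32 -> int32, writer optional)
  active <- active (int64 -> bool, writer required)
  zip: no writer match
  writer quantity: unknown to reader
  writer zip: unknown to reader
  rule R3 violated at active
  rule R2 violated at quantity
  rule R1 violated at zip
  rule R2 violated at zip
  => 4 violation(s): forward is BREAKING for Shipment
decode (reader v2):
  role := "EMAIL"
  signature := 0x00
  blob := 0xBEEF
  age := 40
  read fails at quantity under R1 (no fill)
  => FAILS_AT (quantity, R1)


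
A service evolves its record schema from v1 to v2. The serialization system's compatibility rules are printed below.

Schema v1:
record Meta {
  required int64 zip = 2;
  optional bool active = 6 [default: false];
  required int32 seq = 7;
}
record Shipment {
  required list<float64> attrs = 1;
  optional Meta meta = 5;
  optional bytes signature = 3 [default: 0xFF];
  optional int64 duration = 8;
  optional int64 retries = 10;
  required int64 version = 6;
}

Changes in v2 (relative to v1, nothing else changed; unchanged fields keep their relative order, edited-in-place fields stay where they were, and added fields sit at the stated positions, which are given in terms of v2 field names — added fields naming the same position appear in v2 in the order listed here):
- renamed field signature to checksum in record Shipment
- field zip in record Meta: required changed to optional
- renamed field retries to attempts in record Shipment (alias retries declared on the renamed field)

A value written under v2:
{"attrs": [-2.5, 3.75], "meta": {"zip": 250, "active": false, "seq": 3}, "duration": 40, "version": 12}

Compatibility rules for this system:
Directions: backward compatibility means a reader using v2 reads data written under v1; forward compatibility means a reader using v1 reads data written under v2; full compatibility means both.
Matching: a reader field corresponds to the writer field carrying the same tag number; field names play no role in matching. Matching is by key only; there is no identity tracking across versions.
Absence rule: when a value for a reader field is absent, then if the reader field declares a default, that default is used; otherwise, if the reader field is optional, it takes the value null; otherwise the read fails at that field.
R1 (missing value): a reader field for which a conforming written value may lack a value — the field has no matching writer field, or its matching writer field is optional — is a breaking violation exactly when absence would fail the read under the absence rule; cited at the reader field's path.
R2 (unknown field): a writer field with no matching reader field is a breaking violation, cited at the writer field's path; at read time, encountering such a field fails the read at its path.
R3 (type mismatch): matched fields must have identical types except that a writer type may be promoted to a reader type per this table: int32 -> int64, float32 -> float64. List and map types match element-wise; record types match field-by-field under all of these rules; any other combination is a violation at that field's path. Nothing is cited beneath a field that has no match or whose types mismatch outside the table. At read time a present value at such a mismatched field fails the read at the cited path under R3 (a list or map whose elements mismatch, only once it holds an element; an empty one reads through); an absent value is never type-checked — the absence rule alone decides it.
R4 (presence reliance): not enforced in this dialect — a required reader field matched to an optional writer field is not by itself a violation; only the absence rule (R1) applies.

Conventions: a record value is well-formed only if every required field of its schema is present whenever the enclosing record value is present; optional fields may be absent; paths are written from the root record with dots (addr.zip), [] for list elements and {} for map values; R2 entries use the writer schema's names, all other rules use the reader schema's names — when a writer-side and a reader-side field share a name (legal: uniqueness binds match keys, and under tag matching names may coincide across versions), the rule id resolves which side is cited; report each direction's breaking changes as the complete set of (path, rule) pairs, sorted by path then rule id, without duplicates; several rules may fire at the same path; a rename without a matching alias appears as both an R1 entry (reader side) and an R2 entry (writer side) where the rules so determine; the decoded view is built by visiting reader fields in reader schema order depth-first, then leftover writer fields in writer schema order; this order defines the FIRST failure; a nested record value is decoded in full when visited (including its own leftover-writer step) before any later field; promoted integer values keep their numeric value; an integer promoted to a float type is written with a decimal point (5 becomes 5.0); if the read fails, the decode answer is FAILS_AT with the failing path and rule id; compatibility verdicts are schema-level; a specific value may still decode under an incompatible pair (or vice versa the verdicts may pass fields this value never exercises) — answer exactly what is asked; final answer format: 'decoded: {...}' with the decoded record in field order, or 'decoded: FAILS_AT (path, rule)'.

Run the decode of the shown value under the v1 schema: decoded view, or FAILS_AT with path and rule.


decoded: {"attrs": [-2.5, 3.75], "meta": {"zip": 250, "active": false, "seq": 3}, "signature": 0xFF, "duration": 40, "retries": null, "version": 12}

each type pair in Shipment: writer, then reader
decode (reader v1):
  attrs := [-2.5, 3.75]
  meta.zip := 250
  meta.active := false
  meta.seq := 3
  signature := 0xFF (no value, default fills)
  duration := 40
  retries := null (not supplied -> null)
  version := 12
  => decoded: {"attrs": [-2.5, 3.75], "meta": {"zip": 250, "active": false, "seq": 3}, "signature": 0xFF, "duration": 40, "retries": null, "version": 12}
the other Shipment changes do not affect what is asked:
  renamed field signature to checksum in record Shipment -> fires no rule on Shipment under this dialect and leaves the result unchanged
  field zip in record Meta: required changed to optional -> affects the rule determinations only; this particular Shipment value decodes identically
  renamed field retries to attempts in record Shipment (alias retries declared on the renamed field) -> fires no rule on Shipment under this dialect and leaves the result unchanged


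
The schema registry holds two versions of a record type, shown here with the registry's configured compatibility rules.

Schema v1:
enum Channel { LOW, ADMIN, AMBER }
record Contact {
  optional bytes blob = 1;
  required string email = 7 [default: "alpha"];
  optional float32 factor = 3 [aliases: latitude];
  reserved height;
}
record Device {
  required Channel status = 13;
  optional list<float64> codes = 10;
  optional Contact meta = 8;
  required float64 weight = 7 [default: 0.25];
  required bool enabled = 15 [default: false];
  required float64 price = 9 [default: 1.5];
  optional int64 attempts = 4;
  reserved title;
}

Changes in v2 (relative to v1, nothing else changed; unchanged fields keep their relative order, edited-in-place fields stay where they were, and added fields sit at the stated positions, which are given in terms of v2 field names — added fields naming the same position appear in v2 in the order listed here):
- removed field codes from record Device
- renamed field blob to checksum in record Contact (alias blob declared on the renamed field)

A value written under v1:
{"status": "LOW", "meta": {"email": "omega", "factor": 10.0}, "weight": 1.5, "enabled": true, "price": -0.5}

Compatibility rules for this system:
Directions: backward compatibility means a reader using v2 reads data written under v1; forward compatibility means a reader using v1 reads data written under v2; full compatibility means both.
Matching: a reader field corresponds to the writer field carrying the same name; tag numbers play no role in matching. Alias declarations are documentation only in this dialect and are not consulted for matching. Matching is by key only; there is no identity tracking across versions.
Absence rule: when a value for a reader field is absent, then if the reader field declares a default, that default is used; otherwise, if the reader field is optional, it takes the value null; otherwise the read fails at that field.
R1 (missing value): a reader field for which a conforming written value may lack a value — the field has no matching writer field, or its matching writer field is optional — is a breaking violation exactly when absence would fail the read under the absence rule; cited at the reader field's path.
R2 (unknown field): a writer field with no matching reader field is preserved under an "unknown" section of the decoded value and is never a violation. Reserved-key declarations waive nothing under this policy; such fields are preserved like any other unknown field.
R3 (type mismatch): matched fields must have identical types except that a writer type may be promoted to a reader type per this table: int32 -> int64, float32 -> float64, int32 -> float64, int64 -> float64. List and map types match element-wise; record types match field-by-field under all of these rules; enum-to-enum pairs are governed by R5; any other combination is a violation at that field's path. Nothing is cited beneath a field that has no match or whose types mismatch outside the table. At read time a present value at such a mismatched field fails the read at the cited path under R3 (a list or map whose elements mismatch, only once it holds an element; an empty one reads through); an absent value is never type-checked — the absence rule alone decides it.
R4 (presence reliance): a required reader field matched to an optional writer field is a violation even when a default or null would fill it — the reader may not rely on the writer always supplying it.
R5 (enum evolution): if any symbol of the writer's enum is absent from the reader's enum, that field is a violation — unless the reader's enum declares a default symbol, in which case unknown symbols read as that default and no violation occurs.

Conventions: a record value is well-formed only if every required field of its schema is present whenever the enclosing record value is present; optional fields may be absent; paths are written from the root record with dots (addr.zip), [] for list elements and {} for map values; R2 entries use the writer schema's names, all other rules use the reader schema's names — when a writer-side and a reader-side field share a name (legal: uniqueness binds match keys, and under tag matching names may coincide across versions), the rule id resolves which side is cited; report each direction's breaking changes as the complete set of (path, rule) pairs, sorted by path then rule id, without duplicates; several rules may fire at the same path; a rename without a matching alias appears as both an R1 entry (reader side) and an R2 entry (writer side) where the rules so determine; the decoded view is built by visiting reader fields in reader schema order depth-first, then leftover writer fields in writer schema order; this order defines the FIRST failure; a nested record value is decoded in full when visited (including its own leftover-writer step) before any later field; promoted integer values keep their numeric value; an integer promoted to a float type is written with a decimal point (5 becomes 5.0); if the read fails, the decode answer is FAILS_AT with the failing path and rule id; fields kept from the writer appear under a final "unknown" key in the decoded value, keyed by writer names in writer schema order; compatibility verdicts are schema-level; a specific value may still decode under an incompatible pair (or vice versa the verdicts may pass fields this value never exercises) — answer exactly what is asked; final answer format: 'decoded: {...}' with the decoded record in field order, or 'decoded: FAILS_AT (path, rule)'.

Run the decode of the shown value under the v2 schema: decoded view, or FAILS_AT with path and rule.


decoded: {"status": "LOW", "meta": {"checksum": null, "email": "omega", "factor": 10.0}, "weight": 1.5, "enabled": true, "price": -0.5, "attempts": null}

in Device below, arrows point writer -> reader
migrating the Device value to v2:
  status := "LOW"
  meta.checksum := null (not supplied -> null)
  meta.email := "omega"
  meta.factor := 10.0
  weight := 1.5
  enabled := true
  price := -0.5
  attempts := null (not supplied -> null)
  => decoded: {"status": "LOW", "meta": {"checksum": null, "email": "omega", "factor": 10.0}, "weight": 1.5, "enabled": true, "price": -0.5, "attempts": null}


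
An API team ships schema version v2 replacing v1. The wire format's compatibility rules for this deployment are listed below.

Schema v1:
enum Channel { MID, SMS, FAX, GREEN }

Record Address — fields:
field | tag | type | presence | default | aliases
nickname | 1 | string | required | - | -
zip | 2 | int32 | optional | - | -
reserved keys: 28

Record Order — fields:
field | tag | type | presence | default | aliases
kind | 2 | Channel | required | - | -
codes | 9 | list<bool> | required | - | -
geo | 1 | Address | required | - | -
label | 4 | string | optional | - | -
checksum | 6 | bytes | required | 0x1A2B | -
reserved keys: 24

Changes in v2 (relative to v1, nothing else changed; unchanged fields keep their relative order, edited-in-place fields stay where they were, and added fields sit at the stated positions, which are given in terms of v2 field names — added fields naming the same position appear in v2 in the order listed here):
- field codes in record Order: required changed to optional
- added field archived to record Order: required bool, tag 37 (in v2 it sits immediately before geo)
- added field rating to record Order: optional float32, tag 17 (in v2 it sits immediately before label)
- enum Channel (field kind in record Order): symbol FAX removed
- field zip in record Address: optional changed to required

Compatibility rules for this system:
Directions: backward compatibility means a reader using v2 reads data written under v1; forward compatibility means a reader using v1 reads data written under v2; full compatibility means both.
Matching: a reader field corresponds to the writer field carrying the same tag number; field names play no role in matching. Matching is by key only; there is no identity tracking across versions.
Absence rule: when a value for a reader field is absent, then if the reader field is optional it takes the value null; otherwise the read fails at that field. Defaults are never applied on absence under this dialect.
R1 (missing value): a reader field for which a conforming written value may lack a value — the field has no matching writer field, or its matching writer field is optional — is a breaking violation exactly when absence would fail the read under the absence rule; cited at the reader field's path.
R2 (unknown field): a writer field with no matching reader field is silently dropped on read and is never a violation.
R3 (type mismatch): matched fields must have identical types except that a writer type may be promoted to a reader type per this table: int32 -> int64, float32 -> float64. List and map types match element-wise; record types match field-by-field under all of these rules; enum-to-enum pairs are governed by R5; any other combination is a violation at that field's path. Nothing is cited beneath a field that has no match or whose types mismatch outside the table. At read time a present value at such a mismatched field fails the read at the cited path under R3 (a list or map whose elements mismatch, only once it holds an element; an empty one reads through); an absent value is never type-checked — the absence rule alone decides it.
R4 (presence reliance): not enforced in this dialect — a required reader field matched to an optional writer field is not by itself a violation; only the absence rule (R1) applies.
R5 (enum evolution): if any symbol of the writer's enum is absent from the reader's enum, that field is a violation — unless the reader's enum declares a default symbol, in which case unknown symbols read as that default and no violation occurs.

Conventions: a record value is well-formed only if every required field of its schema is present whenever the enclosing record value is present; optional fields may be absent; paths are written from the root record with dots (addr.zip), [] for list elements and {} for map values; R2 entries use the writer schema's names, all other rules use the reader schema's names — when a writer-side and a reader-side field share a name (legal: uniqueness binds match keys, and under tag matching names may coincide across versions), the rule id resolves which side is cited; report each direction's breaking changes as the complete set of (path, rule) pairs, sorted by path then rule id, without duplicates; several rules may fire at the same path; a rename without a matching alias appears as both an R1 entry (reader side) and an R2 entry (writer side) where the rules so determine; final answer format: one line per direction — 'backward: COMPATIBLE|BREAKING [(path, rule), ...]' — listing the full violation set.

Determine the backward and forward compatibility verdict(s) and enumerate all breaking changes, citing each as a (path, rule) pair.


each type pair in Order: writer, then reader
backward for Order (reader v2, writer v1):
  kind: paired with writer kind (Channel -> Channel; writer required)
  codes: paired with writer codes (list<bool> -> list<bool>; writer required)
  archived: no writer-side match
  geo: paired with writer geo (Address -> Address; writer required)
  rating: no writer-side match
  label: paired with writer label (string -> string; writer optional)
  checksum: paired with writer checksum (bytes -> bytes; writer required)
  geo.nickname: paired with writer geo.nickname (string -> string; writer required)
  geo.zip: paired with writer geo.zip (int32 -> int32; writer optional)
  R1 fires at archived
  R1 fires at geo.zip
  R5 fires at kind
  => backward verdict for Order: BREAKING, 3 violation(s)
forward for Order (reader v1, writer v2):
  kind: paired with writer kind (Channel -> Channel; writer required)
  codes: paired with writer codes (list<bool> -> list<bool>; writer optional)
  geo: paired with writer geo (Address -> Address; writer required)
  label: paired with writer label (string -> string; writer optional)
  checksum: paired with writer checksum (bytes -> bytes; writer required)
  leftover writer field: archived
  leftover writer field: rating
  geo.nickname: paired with writer geo.nickname (string -> string; writer required)
  geo.zip: paired with writer geo.zip (int32 -> int32; writer required)
  R1 fires at codes
  => forward verdict for Order: BREAKING, 1 violation(s)

backward: BREAKING [(archived, R1), (geo.zip, R1), (kind, R5)]; forward: BREAKING [(codes, R1)]


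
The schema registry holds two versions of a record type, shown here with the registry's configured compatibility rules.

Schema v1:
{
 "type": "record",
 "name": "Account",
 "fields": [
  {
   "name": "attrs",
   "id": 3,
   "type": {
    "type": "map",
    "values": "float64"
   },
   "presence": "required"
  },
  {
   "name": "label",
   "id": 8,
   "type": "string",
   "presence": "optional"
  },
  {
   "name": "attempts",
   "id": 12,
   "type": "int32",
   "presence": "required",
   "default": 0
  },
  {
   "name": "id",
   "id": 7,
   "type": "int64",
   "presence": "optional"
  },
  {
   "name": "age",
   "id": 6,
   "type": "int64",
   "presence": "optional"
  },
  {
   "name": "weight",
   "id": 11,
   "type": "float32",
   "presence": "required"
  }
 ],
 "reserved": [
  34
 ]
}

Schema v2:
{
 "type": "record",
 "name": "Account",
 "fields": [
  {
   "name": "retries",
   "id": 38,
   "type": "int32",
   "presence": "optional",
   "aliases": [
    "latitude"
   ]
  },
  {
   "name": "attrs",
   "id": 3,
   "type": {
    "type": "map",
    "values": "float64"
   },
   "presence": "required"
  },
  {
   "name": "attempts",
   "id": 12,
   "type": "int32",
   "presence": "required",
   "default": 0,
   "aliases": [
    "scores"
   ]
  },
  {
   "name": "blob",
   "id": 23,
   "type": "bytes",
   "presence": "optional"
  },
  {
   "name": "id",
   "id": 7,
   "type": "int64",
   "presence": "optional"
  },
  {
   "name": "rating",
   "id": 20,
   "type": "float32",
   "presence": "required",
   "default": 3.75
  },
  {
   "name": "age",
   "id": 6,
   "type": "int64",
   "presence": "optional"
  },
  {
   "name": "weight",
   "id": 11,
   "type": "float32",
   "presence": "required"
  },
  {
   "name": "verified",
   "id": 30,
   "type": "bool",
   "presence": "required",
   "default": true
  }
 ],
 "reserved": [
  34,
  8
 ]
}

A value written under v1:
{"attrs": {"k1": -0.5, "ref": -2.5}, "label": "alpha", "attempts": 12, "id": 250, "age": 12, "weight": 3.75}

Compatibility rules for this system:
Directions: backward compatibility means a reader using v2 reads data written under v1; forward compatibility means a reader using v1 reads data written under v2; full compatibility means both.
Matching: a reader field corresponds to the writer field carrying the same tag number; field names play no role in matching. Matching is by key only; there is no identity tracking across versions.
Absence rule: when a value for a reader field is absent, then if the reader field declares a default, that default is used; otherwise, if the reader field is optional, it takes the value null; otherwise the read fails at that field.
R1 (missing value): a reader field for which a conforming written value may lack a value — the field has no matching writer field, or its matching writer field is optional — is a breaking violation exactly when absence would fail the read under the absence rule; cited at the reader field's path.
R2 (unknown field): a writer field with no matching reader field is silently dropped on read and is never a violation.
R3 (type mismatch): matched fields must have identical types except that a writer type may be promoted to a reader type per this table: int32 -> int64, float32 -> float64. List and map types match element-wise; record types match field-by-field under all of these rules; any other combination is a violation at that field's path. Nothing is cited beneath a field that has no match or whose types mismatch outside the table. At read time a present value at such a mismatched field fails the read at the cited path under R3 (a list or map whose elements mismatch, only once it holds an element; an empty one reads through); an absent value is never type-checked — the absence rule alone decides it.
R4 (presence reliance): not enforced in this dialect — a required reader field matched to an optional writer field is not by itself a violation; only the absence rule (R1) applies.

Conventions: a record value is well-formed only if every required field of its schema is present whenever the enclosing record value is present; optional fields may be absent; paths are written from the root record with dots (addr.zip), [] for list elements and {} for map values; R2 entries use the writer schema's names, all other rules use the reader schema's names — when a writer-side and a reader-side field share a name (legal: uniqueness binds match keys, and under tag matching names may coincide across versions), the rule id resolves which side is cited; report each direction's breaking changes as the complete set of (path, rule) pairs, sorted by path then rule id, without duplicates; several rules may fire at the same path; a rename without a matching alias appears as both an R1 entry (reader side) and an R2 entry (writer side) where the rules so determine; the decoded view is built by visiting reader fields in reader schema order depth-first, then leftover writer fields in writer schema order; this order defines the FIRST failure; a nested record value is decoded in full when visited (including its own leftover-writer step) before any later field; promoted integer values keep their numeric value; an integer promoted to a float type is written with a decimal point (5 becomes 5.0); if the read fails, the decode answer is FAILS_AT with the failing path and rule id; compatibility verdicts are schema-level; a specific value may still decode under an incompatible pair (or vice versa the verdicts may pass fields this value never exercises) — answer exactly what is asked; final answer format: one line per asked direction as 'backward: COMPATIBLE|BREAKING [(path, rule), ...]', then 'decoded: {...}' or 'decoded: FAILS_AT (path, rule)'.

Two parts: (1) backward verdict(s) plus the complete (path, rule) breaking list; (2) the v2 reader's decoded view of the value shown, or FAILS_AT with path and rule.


backward: COMPATIBLE []; decoded: {"retries": null, "attrs": {"k1": -0.5, "ref": -2.5}, "attempts": 12, "blob": null, "id": 250, "rating": 3.75, "age": 12, "weight": 3.75, "verified": true}

in Account below, arrows point writer -> reader
backward on Account — v2 reading data written by v1:
  retries: no writer match
  attrs: paired with writer attrs (map<string, float64> -> map<string, float64>; writer required)
  attempts: paired with writer attempts (int32 -> int32; writer required)
  blob: no writer match
  id: paired with writer id (int64 -> int64; writer optional)
  rating: no writer match
  age: paired with writer age (int64 -> int64; writer optional)
  weight: paired with writer weight (float32 -> float32; writer required)
  verified: no writer match
  leftover writer field: label
  => no violations; backward on Account: COMPATIBLE
decoding the Account value with the v2 reader:
  retries := null (absent, optional -> null)
  attrs := {"k1": -0.5, "ref": -2.5}
  attempts := 12
  blob := null (absent, optional -> null)
  id := 250
  rating := 3.75 (absent -> default)
  age := 12
  weight := 3.75
  verified := true (absent -> default)
  writer label: unknown -> dropped
  => decoded: {"retries": null, "attrs": {"k1": -0.5, "ref": -2.5}, "attempts": 12, "blob": null, "id": 250, "rating": 3.75, "age": 12, "weight": 3.75, "verified": true}


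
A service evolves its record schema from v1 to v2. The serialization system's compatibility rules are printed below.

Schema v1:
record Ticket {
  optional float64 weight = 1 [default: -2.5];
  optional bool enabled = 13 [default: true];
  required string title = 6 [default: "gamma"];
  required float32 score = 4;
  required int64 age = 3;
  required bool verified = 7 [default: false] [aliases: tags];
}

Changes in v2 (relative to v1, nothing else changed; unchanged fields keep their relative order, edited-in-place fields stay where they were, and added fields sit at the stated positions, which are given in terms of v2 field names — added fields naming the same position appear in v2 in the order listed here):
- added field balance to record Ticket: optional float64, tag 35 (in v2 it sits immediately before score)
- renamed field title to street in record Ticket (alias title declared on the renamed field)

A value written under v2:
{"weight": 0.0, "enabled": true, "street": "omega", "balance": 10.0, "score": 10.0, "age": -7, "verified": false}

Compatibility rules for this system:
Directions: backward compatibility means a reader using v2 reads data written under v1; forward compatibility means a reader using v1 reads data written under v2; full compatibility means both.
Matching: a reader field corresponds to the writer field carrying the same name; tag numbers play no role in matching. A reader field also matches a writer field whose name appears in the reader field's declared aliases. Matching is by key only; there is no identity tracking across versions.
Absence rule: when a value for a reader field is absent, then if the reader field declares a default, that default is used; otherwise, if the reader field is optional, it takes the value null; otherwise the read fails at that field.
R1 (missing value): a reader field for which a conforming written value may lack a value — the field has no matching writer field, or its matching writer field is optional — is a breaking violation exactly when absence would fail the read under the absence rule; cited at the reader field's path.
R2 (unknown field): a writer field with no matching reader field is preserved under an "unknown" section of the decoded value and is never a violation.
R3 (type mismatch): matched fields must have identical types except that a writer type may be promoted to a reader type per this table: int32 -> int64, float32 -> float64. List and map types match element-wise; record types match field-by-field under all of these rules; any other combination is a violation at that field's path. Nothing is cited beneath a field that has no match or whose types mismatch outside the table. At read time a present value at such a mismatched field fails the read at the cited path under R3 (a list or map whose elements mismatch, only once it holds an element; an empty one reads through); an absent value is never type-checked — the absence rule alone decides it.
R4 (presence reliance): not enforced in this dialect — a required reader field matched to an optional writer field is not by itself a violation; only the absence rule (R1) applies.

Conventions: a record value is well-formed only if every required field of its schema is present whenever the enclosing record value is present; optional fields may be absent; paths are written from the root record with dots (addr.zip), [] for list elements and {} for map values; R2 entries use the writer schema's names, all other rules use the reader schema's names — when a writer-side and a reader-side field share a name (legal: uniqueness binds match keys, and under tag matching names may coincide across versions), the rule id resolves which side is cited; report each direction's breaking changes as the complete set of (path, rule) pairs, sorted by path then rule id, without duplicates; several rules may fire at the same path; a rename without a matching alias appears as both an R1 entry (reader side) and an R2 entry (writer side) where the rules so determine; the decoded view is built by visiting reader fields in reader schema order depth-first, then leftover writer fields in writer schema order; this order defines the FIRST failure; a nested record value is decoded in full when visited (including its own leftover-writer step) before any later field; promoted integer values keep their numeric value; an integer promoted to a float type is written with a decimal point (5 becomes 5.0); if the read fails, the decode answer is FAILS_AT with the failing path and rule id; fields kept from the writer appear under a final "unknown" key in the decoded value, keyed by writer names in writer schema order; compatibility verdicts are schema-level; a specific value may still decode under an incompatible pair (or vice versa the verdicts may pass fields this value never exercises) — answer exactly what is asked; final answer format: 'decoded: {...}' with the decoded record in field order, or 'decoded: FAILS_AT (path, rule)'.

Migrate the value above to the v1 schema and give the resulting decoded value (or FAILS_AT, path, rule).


each type pair in Ticket: writer, then reader
decode (reader v1):
  weight := 0.0
  enabled := true
  title := "gamma" (no value, default fills)
  score := 10.0
  age := -7
  verified := false
  writer street: kept under "unknown"
  writer balance: kept under "unknown"
  => decoded: {"weight": 0.0, "enabled": true, "title": "gamma", "score": 10.0, "age": -7, "verified": false, "unknown": {"street": "omega", "balance": 10.0}}

decoded: {"weight": 0.0, "enabled": true, "title": "gamma", "score": 10.0, "age": -7, "verified": false, "unknown": {"street": "omega", "balance": 10.0}}
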